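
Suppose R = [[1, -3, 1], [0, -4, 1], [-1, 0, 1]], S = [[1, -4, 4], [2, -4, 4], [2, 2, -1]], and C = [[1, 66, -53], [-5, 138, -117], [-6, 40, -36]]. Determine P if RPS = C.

Isolating P: multiply by R⁻¹ from the left and S⁻¹ from the right, so P = R⁻¹CS⁻¹.
det R = -5, so R⁻¹ = [[4/5, -3/5, -1/5], [1/5, -2/5, 1/5], [4/5, -3/5, 4/5]].
S has determinant 4; S⁻¹ = [[-1, 1, 0], [5/2, -9/4, 1], [3, -5/2, 1]].
R⁻¹C = [[5, -38, 35], [1, -34, 29], [-1, 2, -1]].
P = (R⁻¹C)S⁻¹ = [[5, 3, -3], [1, 5, -5], [3, -3, 1]].

P = [[5, 3, -3], [1, 5, -5], [3, -3, 1]]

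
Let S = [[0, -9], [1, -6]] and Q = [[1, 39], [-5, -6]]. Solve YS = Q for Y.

Y = [[-5, 1], [4, -5]]

S is on the right of Y, so right-multiply by S⁻¹: Y = QS⁻¹.
S has determinant 9; S⁻¹ = [[-2/3, 1], [-1/9, 0]].
Y = QS⁻¹ = [[1, 39], [-5, -6]] · [[-2/3, 1], [-1/9, 0]] = [[-5, 1], [4, -5]].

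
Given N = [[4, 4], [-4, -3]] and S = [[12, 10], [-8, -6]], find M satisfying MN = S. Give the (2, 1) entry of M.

Since N sits to the right of M, M = SN⁻¹.
det N = 4; the adjugate gives N⁻¹ = [[-3/4, -1], [1, 1]].
M = SN⁻¹ = [[12, 10], [-8, -6]] · [[-3/4, -1], [1, 1]] = [[1, -2], [0, 2]].

0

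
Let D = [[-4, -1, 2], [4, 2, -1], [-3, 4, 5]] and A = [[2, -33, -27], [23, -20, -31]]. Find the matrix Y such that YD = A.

D is on the right of Y, so right-multiply by D⁻¹: Y = AD⁻¹.
D has determinant 5; D⁻¹ = [[14/5, 13/5, -3/5], [-17/5, -14/5, 4/5], [22/5, 19/5, -4/5]].
Y = AD⁻¹ = [[2, -33, -27], [23, -20, -31]] · [[14/5, 13/5, -3/5], [-17/5, -14/5, 4/5], [22/5, 19/5, -4/5]] = [[-1, -5, -6], [-4, -2, -5]].

Y = [[-1, -5, -6], [-4, -2, -5]]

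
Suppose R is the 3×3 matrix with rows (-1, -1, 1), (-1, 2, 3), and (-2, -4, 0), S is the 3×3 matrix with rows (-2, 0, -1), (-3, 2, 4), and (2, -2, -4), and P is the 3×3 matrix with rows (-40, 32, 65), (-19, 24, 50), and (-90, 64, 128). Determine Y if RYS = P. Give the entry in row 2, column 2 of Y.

Left-multiply by R⁻¹ and right-multiply by S⁻¹: Y = R⁻¹PS⁻¹.
R has determinant 2; R⁻¹ = [[6, -2, -5/2], [-3, 1, 1], [4, -1, -3/2]].
det S = -2, so S⁻¹ = [[0, -1, -1], [2, -5, -11/2], [-1, 2, 2]].
R⁻¹P = [[23, -16, -30], [11, -8, -17], [-6, 8, 18]].
Y = (R⁻¹P)S⁻¹ = [[-2, -3, 5], [1, -5, -1], [-2, 2, -2]].

-5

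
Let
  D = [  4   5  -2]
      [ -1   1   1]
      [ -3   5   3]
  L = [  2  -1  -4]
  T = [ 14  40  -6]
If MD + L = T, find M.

M = [[5, -4, 4]]

MD = T − L = [[12, 41, -2]].
Right-multiplying both sides by D⁻¹ gives M = (T − L)D⁻¹.
det D = -4, so D⁻¹ = [[1/2, 25/4, -7/4], [0, -3/2, 1/2], [1/2, 35/4, -9/4]].
M = (T − L)D⁻¹ = [[5, -4, 4]].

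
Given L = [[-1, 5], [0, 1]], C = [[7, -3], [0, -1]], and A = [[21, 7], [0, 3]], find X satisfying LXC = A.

Isolating X: multiply by L⁻¹ from the left and C⁻¹ from the right, so X = L⁻¹AC⁻¹.
L has determinant -1; L⁻¹ = [[-1, 5], [0, 1]].
C has determinant -7; C⁻¹ = [[1/7, -3/7], [0, -1]].
L⁻¹A = [[-21, 8], [0, 3]].
X = (L⁻¹A)C⁻¹ = [[-3, 1], [0, -3]].

X = [[-3, 1], [0, -3]]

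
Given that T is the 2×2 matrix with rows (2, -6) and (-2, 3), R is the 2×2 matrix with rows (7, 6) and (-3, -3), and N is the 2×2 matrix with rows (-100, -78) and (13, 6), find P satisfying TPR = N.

P = [[4, -3], [5, 2]]

Left-multiply by T⁻¹ and right-multiply by R⁻¹: P = T⁻¹NR⁻¹.
det T = -6; the adjugate gives T⁻¹ = [[-1/2, -1], [-1/3, -1/3]].
R has determinant -3; R⁻¹ = [[1, 2], [-1, -7/3]].
T⁻¹N = [[37, 33], [29, 24]].
P = (T⁻¹N)R⁻¹ = [[4, -3], [5, 2]].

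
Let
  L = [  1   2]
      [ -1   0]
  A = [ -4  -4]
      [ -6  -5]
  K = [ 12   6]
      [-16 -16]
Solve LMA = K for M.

Isolating M: multiply by L⁻¹ from the left and A⁻¹ from the right, so M = L⁻¹KA⁻¹.
det L = 2, so L⁻¹ = [[0, -1], [1/2, 1/2]].
A has determinant -4; A⁻¹ = [[5/4, -1], [-3/2, 1]].
L⁻¹K = [[16, 16], [-2, -5]].
M = (L⁻¹K)A⁻¹ = [[-4, 0], [5, -3]].

M = [[-4, 0], [5, -3]]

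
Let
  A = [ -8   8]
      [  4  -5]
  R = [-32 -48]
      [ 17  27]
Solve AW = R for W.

W = [[3, 3], [-1, -3]]

A is on the left of W, so left-multiply by A⁻¹: W = A⁻¹R.
A has determinant 8; A⁻¹ = [[-5/8, -1], [-1/2, -1]].
W = A⁻¹R = [[-5/8, -1], [-1/2, -1]] · [[-32, -48], [17, 27]] = [[3, 3], [-1, -3]].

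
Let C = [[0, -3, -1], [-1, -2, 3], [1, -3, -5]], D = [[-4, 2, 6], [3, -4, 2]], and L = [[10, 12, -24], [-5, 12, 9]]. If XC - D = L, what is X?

X = [[-4, -4, 2], [1, -1, -3]]

XC = L + D = [[6, 14, -18], [-2, 8, 11]].
Right-multiplying both sides by C⁻¹ gives X = (L + D)C⁻¹.
det C = 1; the adjugate gives C⁻¹ = [[19, -12, -11], [-2, 1, 1], [5, -3, -3]].
X = (L + D)C⁻¹ = [[-4, -4, 2], [1, -1, -3]].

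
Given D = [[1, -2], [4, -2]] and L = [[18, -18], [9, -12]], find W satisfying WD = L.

Since D sits to the right of W, W = LD⁻¹.
det D = 6; the adjugate gives D⁻¹ = [[-1/3, 1/3], [-2/3, 1/6]].
W = LD⁻¹ = [[18, -18], [9, -12]] · [[-1/3, 1/3], [-2/3, 1/6]] = [[6, 3], [5, 1]].

W = [[6, 3], [5, 1]]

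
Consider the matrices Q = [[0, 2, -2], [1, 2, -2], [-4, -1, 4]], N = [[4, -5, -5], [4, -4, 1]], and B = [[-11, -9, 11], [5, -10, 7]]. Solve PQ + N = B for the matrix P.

PQ = B − N = [[-15, -4, 16], [1, -6, 6]].
Right-multiplying both sides by Q⁻¹ gives P = (B − N)Q⁻¹.
det Q = -6, so Q⁻¹ = [[-1, 1, 0], [-2/3, 4/3, 1/3], [-7/6, 4/3, 1/3]].
P = (B − N)Q⁻¹ = [[-1, 1, 4], [-4, 1, 0]].

P = [[-1, 1, 4], [-4, 1, 0]]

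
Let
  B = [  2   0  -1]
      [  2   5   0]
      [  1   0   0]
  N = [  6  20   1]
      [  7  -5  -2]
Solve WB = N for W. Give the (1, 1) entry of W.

B is on the right of W, so right-multiply by B⁻¹: W = NB⁻¹.
B has determinant 5; B⁻¹ = [[0, 0, 1], [0, 1/5, -2/5], [-1, 0, 2]].
W = NB⁻¹ = [[6, 20, 1], [7, -5, -2]] · [[0, 0, 1], [0, 1/5, -2/5], [-1, 0, 2]] = [[-1, 4, 0], [2, -1, 5]].

-1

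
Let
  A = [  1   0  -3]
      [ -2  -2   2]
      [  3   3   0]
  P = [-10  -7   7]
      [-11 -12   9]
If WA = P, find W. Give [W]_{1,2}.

-1

Right-multiplying both sides by A⁻¹ gives W = PA⁻¹.
A has determinant -6; A⁻¹ = [[1, 3/2, 1], [-1, -3/2, -2/3], [0, 1/2, 1/3]].
W = PA⁻¹ = [[-10, -7, 7], [-11, -12, 9]] · [[1, 3/2, 1], [-1, -3/2, -2/3], [0, 1/2, 1/3]] = [[-3, -1, -3], [1, 6, 0]].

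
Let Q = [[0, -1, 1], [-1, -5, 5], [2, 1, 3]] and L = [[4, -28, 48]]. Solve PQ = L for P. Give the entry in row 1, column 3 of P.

5

Since Q sits to the right of P, P = LQ⁻¹.
Q has determinant -4; Q⁻¹ = [[5, -1, 0], [-13/4, 1/2, 1/4], [-9/4, 1/2, 1/4]].
P = LQ⁻¹ = [[4, -28, 48]] · [[5, -1, 0], [-13/4, 1/2, 1/4], [-9/4, 1/2, 1/4]] = [[3, 6, 5]].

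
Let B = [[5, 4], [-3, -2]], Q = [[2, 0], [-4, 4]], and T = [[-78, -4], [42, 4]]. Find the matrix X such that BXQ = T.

X = [[-5, -1], [-4, 1]]

Isolating X: multiply by B⁻¹ from the left and Q⁻¹ from the right, so X = B⁻¹TQ⁻¹.
det B = 2, so B⁻¹ = [[-1, -2], [3/2, 5/2]].
det Q = 8, so Q⁻¹ = [[1/2, 0], [1/2, 1/4]].
B⁻¹T = [[-6, -4], [-12, 4]].
X = (B⁻¹T)Q⁻¹ = [[-5, -1], [-4, 1]].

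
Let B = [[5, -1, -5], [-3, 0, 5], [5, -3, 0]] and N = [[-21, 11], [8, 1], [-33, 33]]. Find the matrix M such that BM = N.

M = [[-6, 3], [1, -6], [-2, 2]]

Left-multiplying both sides by B⁻¹ gives M = B⁻¹N.
det B = 5; the adjugate gives B⁻¹ = [[3, 3, -1], [5, 5, -2], [9/5, 2, -3/5]].
M = B⁻¹N = [[3, 3, -1], [5, 5, -2], [9/5, 2, -3/5]] · [[-21, 11], [8, 1], [-33, 33]] = [[-6, 3], [1, -6], [-2, 2]].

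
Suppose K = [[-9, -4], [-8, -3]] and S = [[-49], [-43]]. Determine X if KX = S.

Since K multiplies X on the left, X = K⁻¹S.
K has determinant -5; K⁻¹ = [[3/5, -4/5], [-8/5, 9/5]].
X = K⁻¹S = [[3/5, -4/5], [-8/5, 9/5]] · [[-49], [-43]] = [[5], [1]].

X = [[5], [1]]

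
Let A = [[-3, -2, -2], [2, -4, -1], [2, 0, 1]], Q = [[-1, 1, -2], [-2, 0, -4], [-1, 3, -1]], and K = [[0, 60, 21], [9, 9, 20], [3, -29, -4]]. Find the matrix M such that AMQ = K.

M = [[3, 1, -5], [2, 2, -3], [-5, 1, 0]]

Left-multiply by A⁻¹ and right-multiply by Q⁻¹: M = A⁻¹KQ⁻¹.
A has determinant 4; A⁻¹ = [[-1, 1/2, -3/2], [-1, 1/4, -7/4], [2, -1, 4]].
det Q = 2; the adjugate gives Q⁻¹ = [[6, -5/2, -2], [1, -1/2, 0], [-3, 1, 1]].
A⁻¹K = [[0, -12, -5], [-3, -7, -9], [3, -5, 6]].
M = (A⁻¹K)Q⁻¹ = [[3, 1, -5], [2, 2, -3], [-5, 1, 0]].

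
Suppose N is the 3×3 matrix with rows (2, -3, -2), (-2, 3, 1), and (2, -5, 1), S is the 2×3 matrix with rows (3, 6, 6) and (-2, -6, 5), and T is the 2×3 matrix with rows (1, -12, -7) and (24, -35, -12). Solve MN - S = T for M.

M = [[-1, -3, 0], [4, -3, 4]]

MN = T + S = [[4, -6, -1], [22, -41, -7]].
N is on the right of M, so right-multiply by N⁻¹: M = (T + S)N⁻¹.
N has determinant -4; N⁻¹ = [[-2, -13/4, -3/4], [-1, -3/2, -1/2], [-1, -1, 0]].
M = (T + S)N⁻¹ = [[-1, -3, 0], [4, -3, 4]].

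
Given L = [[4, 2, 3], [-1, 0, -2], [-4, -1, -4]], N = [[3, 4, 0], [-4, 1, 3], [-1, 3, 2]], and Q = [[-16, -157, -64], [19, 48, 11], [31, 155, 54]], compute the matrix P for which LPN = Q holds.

P = [[-4, -3, -1], [0, 0, -5], [-5, -2, 3]]

Left-multiply by L⁻¹ and right-multiply by N⁻¹: P = L⁻¹QN⁻¹.
L has determinant 3; L⁻¹ = [[-2/3, 5/3, -4/3], [4/3, -4/3, 5/3], [1/3, -4/3, 2/3]].
det N = -1; the adjugate gives N⁻¹ = [[7, 8, -12], [-5, -6, 9], [11, 13, -19]].
L⁻¹Q = [[1, -22, -11], [5, -15, -10], [-10, -13, 0]].
P = (L⁻¹Q)N⁻¹ = [[-4, -3, -1], [0, 0, -5], [-5, -2, 3]].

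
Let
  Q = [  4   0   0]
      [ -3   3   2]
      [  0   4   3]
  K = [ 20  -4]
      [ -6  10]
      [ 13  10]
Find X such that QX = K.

X = [[5, -1], [1, 1], [3, 2]]

Q is on the left of X, so left-multiply by Q⁻¹: X = Q⁻¹K.
det Q = 4, so Q⁻¹ = [[1/4, 0, 0], [9/4, 3, -2], [-3, -4, 3]].
X = Q⁻¹K = [[1/4, 0, 0], [9/4, 3, -2], [-3, -4, 3]] · [[20, -4], [-6, 10], [13, 10]] = [[5, -1], [1, 1], [3, 2]].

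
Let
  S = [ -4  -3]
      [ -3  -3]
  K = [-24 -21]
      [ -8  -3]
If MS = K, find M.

S is on the right of M, so right-multiply by S⁻¹: M = KS⁻¹.
det S = 3; the adjugate gives S⁻¹ = [[-1, 1], [1, -4/3]].
M = KS⁻¹ = [[-24, -21], [-8, -3]] · [[-1, 1], [1, -4/3]] = [[3, 4], [5, -4]].

M = [[3, 4], [5, -4]]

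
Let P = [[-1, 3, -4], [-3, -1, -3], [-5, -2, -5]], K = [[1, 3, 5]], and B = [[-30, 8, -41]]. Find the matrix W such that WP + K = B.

W = [[5, 2, 4]]

WP = B − K = [[-31, 5, -46]].
Right-multiplying both sides by P⁻¹ gives W = (B − K)P⁻¹.
P has determinant -3; P⁻¹ = [[1/3, -23/3, 13/3], [0, 5, -3], [-1/3, 17/3, -10/3]].
W = (B − K)P⁻¹ = [[5, 2, 4]].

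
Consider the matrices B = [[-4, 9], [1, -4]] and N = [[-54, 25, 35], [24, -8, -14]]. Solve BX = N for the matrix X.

X = [[0, -4, -2], [-6, 1, 3]]

Left-multiplying both sides by B⁻¹ gives X = B⁻¹N.
det B = 7; the adjugate gives B⁻¹ = [[-4/7, -9/7], [-1/7, -4/7]].
X = B⁻¹N = [[-4/7, -9/7], [-1/7, -4/7]] · [[-54, 25, 35], [24, -8, -14]] = [[0, -4, -2], [-6, 1, 3]].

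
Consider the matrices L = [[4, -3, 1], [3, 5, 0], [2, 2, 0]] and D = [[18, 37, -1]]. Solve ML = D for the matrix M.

M = [[-1, 6, 2]]

L is on the right of M, so right-multiply by L⁻¹: M = DL⁻¹.
L has determinant -4; L⁻¹ = [[0, -1/2, 5/4], [0, 1/2, -3/4], [1, 7/2, -29/4]].
M = DL⁻¹ = [[18, 37, -1]] · [[0, -1/2, 5/4], [0, 1/2, -3/4], [1, 7/2, -29/4]] = [[-1, 6, 2]].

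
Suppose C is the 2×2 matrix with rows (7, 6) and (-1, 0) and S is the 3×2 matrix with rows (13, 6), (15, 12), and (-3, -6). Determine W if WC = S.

W = [[1, -6], [2, -1], [-1, -4]]

Right-multiplying both sides by C⁻¹ gives W = SC⁻¹.
C has determinant 6; C⁻¹ = [[0, -1], [1/6, 7/6]].
W = SC⁻¹ = [[13, 6], [15, 12], [-3, -6]] · [[0, -1], [1/6, 7/6]] = [[1, -6], [2, -1], [-1, -4]].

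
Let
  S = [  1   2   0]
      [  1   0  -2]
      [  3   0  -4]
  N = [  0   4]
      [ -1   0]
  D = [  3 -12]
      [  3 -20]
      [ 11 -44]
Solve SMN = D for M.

M = [[-1, -5], [-1, 1], [2, -1]]

Isolating M: multiply by S⁻¹ from the left and N⁻¹ from the right, so M = S⁻¹DN⁻¹.
det S = -4, so S⁻¹ = [[0, -2, 1], [1/2, 1, -1/2], [0, -3/2, 1/2]].
det N = 4, so N⁻¹ = [[0, -1], [1/4, 0]].
S⁻¹D = [[5, -4], [-1, -4], [1, 8]].
M = (S⁻¹D)N⁻¹ = [[-1, -5], [-1, 1], [2, -1]].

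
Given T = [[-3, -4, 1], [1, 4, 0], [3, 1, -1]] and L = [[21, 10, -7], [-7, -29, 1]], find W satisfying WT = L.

T is on the right of W, so right-multiply by T⁻¹: W = LT⁻¹.
det T = -3, so T⁻¹ = [[4/3, 1, 4/3], [-1/3, 0, -1/3], [11/3, 3, 8/3]].
W = LT⁻¹ = [[21, 10, -7], [-7, -29, 1]] · [[4/3, 1, 4/3], [-1/3, 0, -1/3], [11/3, 3, 8/3]] = [[-1, 0, 6], [4, -4, 3]].

W = [[-1, 0, 6], [4, -4, 3]]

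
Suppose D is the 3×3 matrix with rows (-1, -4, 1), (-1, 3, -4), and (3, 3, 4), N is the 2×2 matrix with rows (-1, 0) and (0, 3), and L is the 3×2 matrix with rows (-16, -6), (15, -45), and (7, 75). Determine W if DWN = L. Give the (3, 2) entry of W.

4

Left-multiply by D⁻¹ and right-multiply by N⁻¹: W = D⁻¹LN⁻¹.
det D = -4; the adjugate gives D⁻¹ = [[-6, -19/4, -13/4], [2, 7/4, 5/4], [3, 9/4, 7/4]].
det N = -3; the adjugate gives N⁻¹ = [[-1, 0], [0, 1/3]].
D⁻¹L = [[2, 6], [3, 3], [-2, 12]].
W = (D⁻¹L)N⁻¹ = [[-2, 2], [-3, 1], [2, 4]].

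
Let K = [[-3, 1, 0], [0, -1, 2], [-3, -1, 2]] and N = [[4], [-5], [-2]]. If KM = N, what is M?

Left-multiplying both sides by K⁻¹ gives M = K⁻¹N.
K has determinant -6; K⁻¹ = [[0, 1/3, -1/3], [1, 1, -1], [1/2, 1, -1/2]].
M = K⁻¹N = [[0, 1/3, -1/3], [1, 1, -1], [1/2, 1, -1/2]] · [[4], [-5], [-2]] = [[-1], [1], [-2]].

M = [[-1], [1], [-2]]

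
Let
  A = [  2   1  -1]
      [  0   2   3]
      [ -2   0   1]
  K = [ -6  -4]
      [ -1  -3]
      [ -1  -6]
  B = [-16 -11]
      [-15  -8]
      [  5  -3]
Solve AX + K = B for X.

AX = B − K = [[-10, -7], [-14, -5], [6, 3]].
Left-multiplying both sides by A⁻¹ gives X = A⁻¹(B − K).
det A = -6, so A⁻¹ = [[-1/3, 1/6, -5/6], [1, 0, 1], [-2/3, 1/3, -2/3]].
X = A⁻¹(B − K) = [[-4, -1], [-4, -4], [-2, 1]].

X = [[-4, -1], [-4, -4], [-2, 1]]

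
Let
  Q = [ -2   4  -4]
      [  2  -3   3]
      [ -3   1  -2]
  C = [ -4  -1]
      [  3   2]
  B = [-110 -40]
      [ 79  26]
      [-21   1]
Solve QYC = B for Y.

Y = [[-2, -5], [5, 0], [1, 5]]

Y = Q⁻¹BC⁻¹ (apply Q⁻¹ on the left and C⁻¹ on the right).
Q has determinant 2; Q⁻¹ = [[3/2, 2, 0], [-5/2, -4, -1], [-7/2, -5, -1]].
det C = -5; the adjugate gives C⁻¹ = [[-2/5, -1/5], [3/5, 4/5]].
Q⁻¹B = [[-7, -8], [-20, -5], [11, 9]].
Y = (Q⁻¹B)C⁻¹ = [[-2, -5], [5, 0], [1, 5]].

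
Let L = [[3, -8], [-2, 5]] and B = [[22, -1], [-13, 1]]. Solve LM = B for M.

Left-multiplying both sides by L⁻¹ gives M = L⁻¹B.
L has determinant -1; L⁻¹ = [[-5, -8], [-2, -3]].
M = L⁻¹B = [[-5, -8], [-2, -3]] · [[22, -1], [-13, 1]] = [[-6, -3], [-5, -1]].

M = [[-6, -3], [-5, -1]]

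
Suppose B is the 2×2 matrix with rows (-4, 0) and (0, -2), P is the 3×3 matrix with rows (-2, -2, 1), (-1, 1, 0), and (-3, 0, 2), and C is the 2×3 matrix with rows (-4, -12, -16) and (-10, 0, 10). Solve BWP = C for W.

W = [[-4, -5, 4], [1, 2, -3]]

W = B⁻¹CP⁻¹ (apply B⁻¹ on the left and P⁻¹ on the right).
det B = 8; the adjugate gives B⁻¹ = [[-1/4, 0], [0, -1/2]].
det P = -5; the adjugate gives P⁻¹ = [[-2/5, -4/5, 1/5], [-2/5, 1/5, 1/5], [-3/5, -6/5, 4/5]].
B⁻¹C = [[1, 3, 4], [5, 0, -5]].
W = (B⁻¹C)P⁻¹ = [[-4, -5, 4], [1, 2, -3]].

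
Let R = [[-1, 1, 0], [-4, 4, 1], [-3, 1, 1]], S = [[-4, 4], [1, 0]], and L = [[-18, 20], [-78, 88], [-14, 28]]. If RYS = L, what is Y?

Left-multiply by R⁻¹ and right-multiply by S⁻¹: Y = R⁻¹LS⁻¹.
det R = -2, so R⁻¹ = [[-3/2, 1/2, -1/2], [-1/2, 1/2, -1/2], [-4, 1, 0]].
det S = -4; the adjugate gives S⁻¹ = [[0, 1], [1/4, 1]].
R⁻¹L = [[-5, 0], [-23, 20], [-6, 8]].
Y = (R⁻¹L)S⁻¹ = [[0, -5], [5, -3], [2, 2]].

Y = [[0, -5], [5, -3], [2, 2]]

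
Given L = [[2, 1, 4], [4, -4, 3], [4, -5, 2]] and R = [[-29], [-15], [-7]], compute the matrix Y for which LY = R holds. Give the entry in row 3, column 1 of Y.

Left-multiplying both sides by L⁻¹ gives Y = L⁻¹R.
det L = 2, so L⁻¹ = [[7/2, -11, 19/2], [2, -6, 5], [-2, 7, -6]].
Y = L⁻¹R = [[7/2, -11, 19/2], [2, -6, 5], [-2, 7, -6]] · [[-29], [-15], [-7]] = [[-3], [-3], [-5]].

-5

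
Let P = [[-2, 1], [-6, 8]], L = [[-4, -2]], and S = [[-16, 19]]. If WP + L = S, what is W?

WP = S − L = [[-12, 21]].
Right-multiplying both sides by P⁻¹ gives W = (S − L)P⁻¹.
det P = -10, so P⁻¹ = [[-4/5, 1/10], [-3/5, 1/5]].
W = (S − L)P⁻¹ = [[-3, 3]].

W = [[-3, 3]]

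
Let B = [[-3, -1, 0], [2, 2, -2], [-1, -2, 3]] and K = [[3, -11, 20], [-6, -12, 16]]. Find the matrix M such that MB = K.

Since B sits to the right of M, M = KB⁻¹.
B has determinant -2; B⁻¹ = [[-1, -3/2, -1], [2, 9/2, 3], [1, 5/2, 2]].
M = KB⁻¹ = [[3, -11, 20], [-6, -12, 16]] · [[-1, -3/2, -1], [2, 9/2, 3], [1, 5/2, 2]] = [[-5, -4, 4], [-2, -5, 2]].

M = [[-5, -4, 4], [-2, -5, 2]]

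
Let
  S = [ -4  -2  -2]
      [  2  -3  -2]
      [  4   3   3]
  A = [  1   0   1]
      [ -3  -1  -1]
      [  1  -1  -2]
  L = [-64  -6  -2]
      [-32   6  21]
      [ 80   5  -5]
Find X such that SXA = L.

X = [[2, -2, 0], [4, -3, 3], [-5, -1, 2]]

Isolating X: multiply by S⁻¹ from the left and A⁻¹ from the right, so X = S⁻¹LA⁻¹.
det S = 4, so S⁻¹ = [[-3/4, 0, -1/2], [-7/2, -1, -3], [9/2, 1, 4]].
A has determinant 5; A⁻¹ = [[1/5, -1/5, 1/5], [-7/5, -3/5, -2/5], [4/5, 1/5, -1/5]].
S⁻¹L = [[8, 2, 4], [16, 0, 1], [0, -1, -8]].
X = (S⁻¹L)A⁻¹ = [[2, -2, 0], [4, -3, 3], [-5, -1, 2]].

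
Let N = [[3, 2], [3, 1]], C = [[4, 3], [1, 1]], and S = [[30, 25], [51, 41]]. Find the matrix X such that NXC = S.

X = [[5, 4], [-5, -1]]

Left-multiply by N⁻¹ and right-multiply by C⁻¹: X = N⁻¹SC⁻¹.
N has determinant -3; N⁻¹ = [[-1/3, 2/3], [1, -1]].
det C = 1; the adjugate gives C⁻¹ = [[1, -3], [-1, 4]].
N⁻¹S = [[24, 19], [-21, -16]].
X = (N⁻¹S)C⁻¹ = [[5, 4], [-5, -1]].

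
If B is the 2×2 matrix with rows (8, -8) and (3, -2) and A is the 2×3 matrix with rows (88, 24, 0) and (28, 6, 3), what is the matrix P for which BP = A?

P = [[6, 0, 3], [-5, -3, 3]]

B is on the left of P, so left-multiply by B⁻¹: P = B⁻¹A.
det B = 8, so B⁻¹ = [[-1/4, 1], [-3/8, 1]].
P = B⁻¹A = [[-1/4, 1], [-3/8, 1]] · [[88, 24, 0], [28, 6, 3]] = [[6, 0, 3], [-5, -3, 3]].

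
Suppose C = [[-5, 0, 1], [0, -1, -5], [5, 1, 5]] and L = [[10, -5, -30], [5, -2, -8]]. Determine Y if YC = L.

Since C sits to the right of Y, Y = LC⁻¹.
C has determinant 5; C⁻¹ = [[0, 1/5, 1/5], [-5, -6, -5], [1, 1, 1]].
Y = LC⁻¹ = [[10, -5, -30], [5, -2, -8]] · [[0, 1/5, 1/5], [-5, -6, -5], [1, 1, 1]] = [[-5, 2, -3], [2, 5, 3]].

Y = [[-5, 2, -3], [2, 5, 3]]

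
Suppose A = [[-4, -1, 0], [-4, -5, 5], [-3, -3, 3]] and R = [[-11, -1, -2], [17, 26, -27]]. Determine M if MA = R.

M = [[3, -1, 1], [1, -6, 1]]

A is on the right of M, so right-multiply by A⁻¹: M = RA⁻¹.
det A = 3; the adjugate gives A⁻¹ = [[0, 1, -5/3], [-1, -4, 20/3], [-1, -3, 16/3]].
M = RA⁻¹ = [[-11, -1, -2], [17, 26, -27]] · [[0, 1, -5/3], [-1, -4, 20/3], [-1, -3, 16/3]] = [[3, -1, 1], [1, -6, 1]].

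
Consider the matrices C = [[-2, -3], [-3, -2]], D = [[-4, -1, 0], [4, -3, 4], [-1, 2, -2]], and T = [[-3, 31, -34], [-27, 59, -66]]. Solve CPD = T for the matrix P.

Left-multiply by C⁻¹ and right-multiply by D⁻¹: P = C⁻¹TD⁻¹.
det C = -5; the adjugate gives C⁻¹ = [[2/5, -3/5], [-3/5, 2/5]].
det D = 4, so D⁻¹ = [[-1/2, -1/2, -1], [1, 2, 4], [5/4, 9/4, 4]].
C⁻¹T = [[15, -23, 26], [-9, 5, -6]].
P = (C⁻¹T)D⁻¹ = [[2, 5, -3], [2, 1, 5]].

P = [[2, 5, -3], [2, 1, 5]]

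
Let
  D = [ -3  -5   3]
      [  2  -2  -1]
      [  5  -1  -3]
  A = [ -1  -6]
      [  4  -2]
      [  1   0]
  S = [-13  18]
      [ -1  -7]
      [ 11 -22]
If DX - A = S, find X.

DX = S + A = [[-14, 12], [3, -9], [12, -22]].
Left-multiplying both sides by D⁻¹ gives X = D⁻¹(S + A).
det D = 4, so D⁻¹ = [[5/4, -9/2, 11/4], [1/4, -3/2, 3/4], [2, -7, 4]].
X = D⁻¹(S + A) = [[2, -5], [1, 0], [-1, -1]].

X = [[2, -5], [1, 0], [-1, -1]]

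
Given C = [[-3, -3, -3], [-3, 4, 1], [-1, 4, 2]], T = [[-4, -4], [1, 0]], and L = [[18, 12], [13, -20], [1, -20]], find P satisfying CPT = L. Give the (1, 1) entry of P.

-1

P = C⁻¹LT⁻¹ (apply C⁻¹ on the left and T⁻¹ on the right).
det C = -3; the adjugate gives C⁻¹ = [[-4/3, 2, -3], [-5/3, 3, -4], [8/3, -5, 7]].
det T = 4; the adjugate gives T⁻¹ = [[0, 1], [-1/4, -1]].
C⁻¹L = [[-1, 4], [5, 0], [-10, -8]].
P = (C⁻¹L)T⁻¹ = [[-1, -5], [0, 5], [2, -2]].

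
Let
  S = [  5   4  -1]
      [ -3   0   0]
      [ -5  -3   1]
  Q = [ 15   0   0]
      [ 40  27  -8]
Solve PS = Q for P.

P = [[0, -5, 0], [3, 0, -5]]

Since S sits to the right of P, P = QS⁻¹.
det S = 3, so S⁻¹ = [[0, -1/3, 0], [1, 0, 1], [3, -5/3, 4]].
P = QS⁻¹ = [[15, 0, 0], [40, 27, -8]] · [[0, -1/3, 0], [1, 0, 1], [3, -5/3, 4]] = [[0, -5, 0], [3, 0, -5]].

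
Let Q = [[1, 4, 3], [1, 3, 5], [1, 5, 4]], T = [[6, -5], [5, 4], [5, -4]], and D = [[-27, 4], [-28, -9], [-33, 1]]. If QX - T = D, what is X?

QX = D + T = [[-21, -1], [-23, -5], [-28, -3]].
Q is on the left of X, so left-multiply by Q⁻¹: X = Q⁻¹(D + T).
det Q = -3, so Q⁻¹ = [[13/3, 1/3, -11/3], [-1/3, -1/3, 2/3], [-2/3, 1/3, 1/3]].
X = Q⁻¹(D + T) = [[4, 5], [-4, 0], [-3, -2]].

X = [[4, 5], [-4, 0], [-3, -2]]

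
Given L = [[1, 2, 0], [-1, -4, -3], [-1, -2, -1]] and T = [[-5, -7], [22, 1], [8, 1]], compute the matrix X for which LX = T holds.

L is on the left of X, so left-multiply by L⁻¹: X = L⁻¹T.
det L = 2; the adjugate gives L⁻¹ = [[-1, 1, -3], [1, -1/2, 3/2], [-1, 0, -1]].
X = L⁻¹T = [[-1, 1, -3], [1, -1/2, 3/2], [-1, 0, -1]] · [[-5, -7], [22, 1], [8, 1]] = [[3, 5], [-4, -6], [-3, 6]].

X = [[3, 5], [-4, -6], [-3, 6]]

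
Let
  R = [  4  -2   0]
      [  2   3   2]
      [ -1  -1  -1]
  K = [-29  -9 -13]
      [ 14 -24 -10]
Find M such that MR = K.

M = [[-4, -4, 5], [6, -2, 6]]

Right-multiplying both sides by R⁻¹ gives M = KR⁻¹.
R has determinant -4; R⁻¹ = [[1/4, 1/2, 1], [0, 1, 2], [-1/4, -3/2, -4]].
M = KR⁻¹ = [[-29, -9, -13], [14, -24, -10]] · [[1/4, 1/2, 1], [0, 1, 2], [-1/4, -3/2, -4]] = [[-4, -4, 5], [6, -2, 6]].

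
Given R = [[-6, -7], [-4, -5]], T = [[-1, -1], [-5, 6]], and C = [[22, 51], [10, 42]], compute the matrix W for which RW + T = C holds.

W = [[-5, -4], [1, -4]]

RW = C − T = [[23, 52], [15, 36]].
Since R multiplies W on the left, W = R⁻¹(C − T).
R has determinant 2; R⁻¹ = [[-5/2, 7/2], [2, -3]].
W = R⁻¹(C − T) = [[-5, -4], [1, -4]].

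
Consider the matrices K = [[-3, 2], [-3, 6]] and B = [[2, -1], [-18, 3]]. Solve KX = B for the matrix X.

Left-multiplying both sides by K⁻¹ gives X = K⁻¹B.
det K = -12; the adjugate gives K⁻¹ = [[-1/2, 1/6], [-1/4, 1/4]].
X = K⁻¹B = [[-1/2, 1/6], [-1/4, 1/4]] · [[2, -1], [-18, 3]] = [[-4, 1], [-5, 1]].

X = [[-4, 1], [-5, 1]]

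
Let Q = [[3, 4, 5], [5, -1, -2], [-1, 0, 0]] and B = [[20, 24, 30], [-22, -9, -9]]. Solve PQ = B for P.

Right-multiplying both sides by Q⁻¹ gives P = BQ⁻¹.
det Q = 3, so Q⁻¹ = [[0, 0, -1], [2/3, 5/3, 31/3], [-1/3, -4/3, -23/3]].
P = BQ⁻¹ = [[20, 24, 30], [-22, -9, -9]] · [[0, 0, -1], [2/3, 5/3, 31/3], [-1/3, -4/3, -23/3]] = [[6, 0, -2], [-3, -3, -2]].

P = [[6, 0, -2], [-3, -3, -2]]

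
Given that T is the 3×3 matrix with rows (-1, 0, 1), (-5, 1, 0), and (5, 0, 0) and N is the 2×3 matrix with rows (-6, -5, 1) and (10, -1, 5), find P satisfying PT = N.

P = [[1, -5, -6], [5, -1, 2]]

T is on the right of P, so right-multiply by T⁻¹: P = NT⁻¹.
det T = -5, so T⁻¹ = [[0, 0, 1/5], [0, 1, 1], [1, 0, 1/5]].
P = NT⁻¹ = [[-6, -5, 1], [10, -1, 5]] · [[0, 0, 1/5], [0, 1, 1], [1, 0, 1/5]] = [[1, -5, -6], [5, -1, 2]].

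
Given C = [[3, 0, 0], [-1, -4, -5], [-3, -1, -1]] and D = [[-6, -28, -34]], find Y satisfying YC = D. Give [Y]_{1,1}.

4

Since C sits to the right of Y, Y = DC⁻¹.
det C = -3, so C⁻¹ = [[1/3, 0, 0], [-14/3, 1, -5], [11/3, -1, 4]].
Y = DC⁻¹ = [[-6, -28, -34]] · [[1/3, 0, 0], [-14/3, 1, -5], [11/3, -1, 4]] = [[4, 6, 4]].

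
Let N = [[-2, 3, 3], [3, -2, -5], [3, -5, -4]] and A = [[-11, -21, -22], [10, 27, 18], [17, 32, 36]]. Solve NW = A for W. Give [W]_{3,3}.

N is on the left of W, so left-multiply by N⁻¹: W = N⁻¹A.
det N = -2; the adjugate gives N⁻¹ = [[17/2, 3/2, 9/2], [3/2, 1/2, 1/2], [9/2, 1/2, 5/2]].
W = N⁻¹A = [[17/2, 3/2, 9/2], [3/2, 1/2, 1/2], [9/2, 1/2, 5/2]] · [[-11, -21, -22], [10, 27, 18], [17, 32, 36]] = [[-2, 6, 2], [-3, -2, -6], [-2, -1, 0]].

0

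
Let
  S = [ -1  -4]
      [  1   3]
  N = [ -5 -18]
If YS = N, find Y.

Since S sits to the right of Y, Y = NS⁻¹.
S has determinant 1; S⁻¹ = [[3, 4], [-1, -1]].
Y = NS⁻¹ = [[-5, -18]] · [[3, 4], [-1, -1]] = [[3, -2]].

Y = [[3, -2]]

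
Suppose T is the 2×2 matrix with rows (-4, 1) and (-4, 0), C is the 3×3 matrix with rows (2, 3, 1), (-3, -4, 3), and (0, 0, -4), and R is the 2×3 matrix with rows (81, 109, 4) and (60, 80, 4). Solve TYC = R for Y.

Y = [[0, 5, 4], [3, -5, -3]]

Left-multiply by T⁻¹ and right-multiply by C⁻¹: Y = T⁻¹RC⁻¹.
det T = 4; the adjugate gives T⁻¹ = [[0, -1/4], [1, -1]].
C has determinant -4; C⁻¹ = [[-4, -3, -13/4], [3, 2, 9/4], [0, 0, -1/4]].
T⁻¹R = [[-15, -20, -1], [21, 29, 0]].
Y = (T⁻¹R)C⁻¹ = [[0, 5, 4], [3, -5, -3]].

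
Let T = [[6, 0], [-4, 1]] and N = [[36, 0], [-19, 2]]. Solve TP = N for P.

Left-multiplying both sides by T⁻¹ gives P = T⁻¹N.
T has determinant 6; T⁻¹ = [[1/6, 0], [2/3, 1]].
P = T⁻¹N = [[1/6, 0], [2/3, 1]] · [[36, 0], [-19, 2]] = [[6, 0], [5, 2]].

P = [[6, 0], [5, 2]]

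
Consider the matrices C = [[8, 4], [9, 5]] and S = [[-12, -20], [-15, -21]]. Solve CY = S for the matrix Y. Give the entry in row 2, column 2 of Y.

3

Since C multiplies Y on the left, Y = C⁻¹S.
det C = 4, so C⁻¹ = [[5/4, -1], [-9/4, 2]].
Y = C⁻¹S = [[5/4, -1], [-9/4, 2]] · [[-12, -20], [-15, -21]] = [[0, -4], [-3, 3]].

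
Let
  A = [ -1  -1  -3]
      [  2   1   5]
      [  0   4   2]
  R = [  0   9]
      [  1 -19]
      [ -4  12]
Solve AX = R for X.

A is on the left of X, so left-multiply by A⁻¹: X = A⁻¹R.
det A = -2, so A⁻¹ = [[9, 5, 1], [2, 1, 1/2], [-4, -2, -1/2]].
X = A⁻¹R = [[9, 5, 1], [2, 1, 1/2], [-4, -2, -1/2]] · [[0, 9], [1, -19], [-4, 12]] = [[1, -2], [-1, 5], [0, -4]].

X = [[1, -2], [-1, 5], [0, -4]]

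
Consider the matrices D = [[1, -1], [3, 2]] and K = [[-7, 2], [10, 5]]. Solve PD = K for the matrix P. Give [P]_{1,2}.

-1

D is on the right of P, so right-multiply by D⁻¹: P = KD⁻¹.
det D = 5; the adjugate gives D⁻¹ = [[2/5, 1/5], [-3/5, 1/5]].
P = KD⁻¹ = [[-7, 2], [10, 5]] · [[2/5, 1/5], [-3/5, 1/5]] = [[-4, -1], [1, 3]].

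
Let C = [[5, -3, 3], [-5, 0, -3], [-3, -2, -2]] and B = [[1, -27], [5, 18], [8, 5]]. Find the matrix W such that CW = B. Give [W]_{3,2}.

-1

C is on the left of W, so left-multiply by C⁻¹: W = C⁻¹B.
det C = 3, so C⁻¹ = [[-2, -4, 3], [-1/3, -1/3, 0], [10/3, 19/3, -5]].
W = C⁻¹B = [[-2, -4, 3], [-1/3, -1/3, 0], [10/3, 19/3, -5]] · [[1, -27], [5, 18], [8, 5]] = [[2, -3], [-2, 3], [-5, -1]].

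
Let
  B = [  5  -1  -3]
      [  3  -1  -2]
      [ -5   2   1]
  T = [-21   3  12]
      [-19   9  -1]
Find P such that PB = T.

P = [[-6, 3, 0], [1, 2, 6]]

Since B sits to the right of P, P = TB⁻¹.
det B = 5, so B⁻¹ = [[3/5, -1, -1/5], [7/5, -2, 1/5], [1/5, -1, -2/5]].
P = TB⁻¹ = [[-21, 3, 12], [-19, 9, -1]] · [[3/5, -1, -1/5], [7/5, -2, 1/5], [1/5, -1, -2/5]] = [[-6, 3, 0], [1, 2, 6]].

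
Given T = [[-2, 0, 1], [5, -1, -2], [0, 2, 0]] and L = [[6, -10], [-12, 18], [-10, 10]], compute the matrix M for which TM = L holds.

M = [[-5, 3], [-5, 5], [-4, -4]]

T is on the left of M, so left-multiply by T⁻¹: M = T⁻¹L.
det T = 2, so T⁻¹ = [[2, 1, 1/2], [0, 0, 1/2], [5, 2, 1]].
M = T⁻¹L = [[2, 1, 1/2], [0, 0, 1/2], [5, 2, 1]] · [[6, -10], [-12, 18], [-10, 10]] = [[-5, 3], [-5, 5], [-4, -4]].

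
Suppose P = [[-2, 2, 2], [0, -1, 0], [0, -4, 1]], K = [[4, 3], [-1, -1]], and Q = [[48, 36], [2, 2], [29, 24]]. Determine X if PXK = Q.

X = [[-1, 1], [0, 2], [5, -1]]

Isolating X: multiply by P⁻¹ from the left and K⁻¹ from the right, so X = P⁻¹QK⁻¹.
det P = 2; the adjugate gives P⁻¹ = [[-1/2, -5, 1], [0, -1, 0], [0, -4, 1]].
det K = -1, so K⁻¹ = [[1, 3], [-1, -4]].
P⁻¹Q = [[-5, -4], [-2, -2], [21, 16]].
X = (P⁻¹Q)K⁻¹ = [[-1, 1], [0, 2], [5, -1]].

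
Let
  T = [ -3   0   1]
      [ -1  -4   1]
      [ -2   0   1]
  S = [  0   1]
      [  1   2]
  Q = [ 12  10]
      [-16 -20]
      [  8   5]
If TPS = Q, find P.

Left-multiply by T⁻¹ and right-multiply by S⁻¹: P = T⁻¹QS⁻¹.
det T = 4, so T⁻¹ = [[-1, 0, 1], [-1/4, -1/4, 1/2], [-2, 0, 3]].
det S = -1; the adjugate gives S⁻¹ = [[-2, 1], [1, 0]].
T⁻¹Q = [[-4, -5], [5, 5], [0, -5]].
P = (T⁻¹Q)S⁻¹ = [[3, -4], [-5, 5], [-5, 0]].

P = [[3, -4], [-5, 5], [-5, 0]]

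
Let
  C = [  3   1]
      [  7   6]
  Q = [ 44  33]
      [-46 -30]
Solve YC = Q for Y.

C is on the right of Y, so right-multiply by C⁻¹: Y = QC⁻¹.
det C = 11, so C⁻¹ = [[6/11, -1/11], [-7/11, 3/11]].
Y = QC⁻¹ = [[44, 33], [-46, -30]] · [[6/11, -1/11], [-7/11, 3/11]] = [[3, 5], [-6, -4]].

Y = [[3, 5], [-6, -4]]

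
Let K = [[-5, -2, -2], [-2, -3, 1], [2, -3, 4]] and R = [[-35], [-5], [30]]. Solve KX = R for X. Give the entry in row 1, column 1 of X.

K is on the left of X, so left-multiply by K⁻¹: X = K⁻¹R.
det K = 1; the adjugate gives K⁻¹ = [[-9, 14, -8], [10, -16, 9], [12, -19, 11]].
X = K⁻¹R = [[-9, 14, -8], [10, -16, 9], [12, -19, 11]] · [[-35], [-5], [30]] = [[5], [0], [5]].

5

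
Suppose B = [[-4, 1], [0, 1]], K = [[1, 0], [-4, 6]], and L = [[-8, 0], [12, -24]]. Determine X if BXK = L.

Left-multiply by B⁻¹ and right-multiply by K⁻¹: X = B⁻¹LK⁻¹.
det B = -4, so B⁻¹ = [[-1/4, 1/4], [0, 1]].
det K = 6; the adjugate gives K⁻¹ = [[1, 0], [2/3, 1/6]].
B⁻¹L = [[5, -6], [12, -24]].
X = (B⁻¹L)K⁻¹ = [[1, -1], [-4, -4]].

X = [[1, -1], [-4, -4]]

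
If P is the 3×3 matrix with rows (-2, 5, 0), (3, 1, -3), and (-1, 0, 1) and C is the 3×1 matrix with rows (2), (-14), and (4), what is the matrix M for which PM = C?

Left-multiplying both sides by P⁻¹ gives M = P⁻¹C.
P has determinant -2; P⁻¹ = [[-1/2, 5/2, 15/2], [0, 1, 3], [-1/2, 5/2, 17/2]].
M = P⁻¹C = [[-1/2, 5/2, 15/2], [0, 1, 3], [-1/2, 5/2, 17/2]] · [[2], [-14], [4]] = [[-6], [-2], [-2]].

M = [[-6], [-2], [-2]]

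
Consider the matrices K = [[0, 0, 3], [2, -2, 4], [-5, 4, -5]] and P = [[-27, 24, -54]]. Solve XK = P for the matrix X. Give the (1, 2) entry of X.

Since K sits to the right of X, X = PK⁻¹.
det K = -6; the adjugate gives K⁻¹ = [[1, -2, -1], [5/3, -5/2, -1], [1/3, 0, 0]].
X = PK⁻¹ = [[-27, 24, -54]] · [[1, -2, -1], [5/3, -5/2, -1], [1/3, 0, 0]] = [[-5, -6, 3]].

-6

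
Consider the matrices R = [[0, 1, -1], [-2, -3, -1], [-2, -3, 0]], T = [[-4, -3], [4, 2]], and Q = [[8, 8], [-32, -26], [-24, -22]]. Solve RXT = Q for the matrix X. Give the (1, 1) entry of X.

1

Isolating X: multiply by R⁻¹ from the left and T⁻¹ from the right, so X = R⁻¹QT⁻¹.
R has determinant 2; R⁻¹ = [[-3/2, 3/2, -2], [1, -1, 1], [0, -1, 1]].
T has determinant 4; T⁻¹ = [[1/2, 3/4], [-1, -1]].
R⁻¹Q = [[-12, -7], [16, 12], [8, 4]].
X = (R⁻¹Q)T⁻¹ = [[1, -2], [-4, 0], [0, 2]].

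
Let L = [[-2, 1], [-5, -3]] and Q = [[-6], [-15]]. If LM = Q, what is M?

M = [[3], [0]]

Left-multiplying both sides by L⁻¹ gives M = L⁻¹Q.
det L = 11; the adjugate gives L⁻¹ = [[-3/11, -1/11], [5/11, -2/11]].
M = L⁻¹Q = [[-3/11, -1/11], [5/11, -2/11]] · [[-6], [-15]] = [[3], [0]].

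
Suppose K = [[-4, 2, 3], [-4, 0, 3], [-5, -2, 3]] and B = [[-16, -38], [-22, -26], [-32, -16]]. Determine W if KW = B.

Left-multiplying both sides by K⁻¹ gives W = K⁻¹B.
K has determinant -6; K⁻¹ = [[-1, 2, -1], [1/2, -1/2, 0], [-4/3, 3, -4/3]].
W = K⁻¹B = [[-1, 2, -1], [1/2, -1/2, 0], [-4/3, 3, -4/3]] · [[-16, -38], [-22, -26], [-32, -16]] = [[4, 2], [3, -6], [-2, -6]].

W = [[4, 2], [3, -6], [-2, -6]]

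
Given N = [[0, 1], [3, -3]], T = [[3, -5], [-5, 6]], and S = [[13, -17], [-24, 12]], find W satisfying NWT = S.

W = N⁻¹ST⁻¹ (apply N⁻¹ on the left and T⁻¹ on the right).
N has determinant -3; N⁻¹ = [[1, 1/3], [1, 0]].
det T = -7; the adjugate gives T⁻¹ = [[-6/7, -5/7], [-5/7, -3/7]].
N⁻¹S = [[5, -13], [13, -17]].
W = (N⁻¹S)T⁻¹ = [[5, 2], [1, -2]].

W = [[5, 2], [1, -2]]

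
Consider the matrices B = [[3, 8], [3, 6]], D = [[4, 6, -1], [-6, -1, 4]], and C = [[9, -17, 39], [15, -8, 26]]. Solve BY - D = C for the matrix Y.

Y = [[-1, -1, 2], [2, -1, 4]]

BY = C + D = [[13, -11, 38], [9, -9, 30]].
Left-multiplying both sides by B⁻¹ gives Y = B⁻¹(C + D).
det B = -6; the adjugate gives B⁻¹ = [[-1, 4/3], [1/2, -1/2]].
Y = B⁻¹(C + D) = [[-1, -1, 2], [2, -1, 4]].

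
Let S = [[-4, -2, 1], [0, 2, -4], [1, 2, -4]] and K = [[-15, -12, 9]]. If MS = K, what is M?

S is on the right of M, so right-multiply by S⁻¹: M = KS⁻¹.
det S = 6; the adjugate gives S⁻¹ = [[0, -1, 1], [-2/3, 5/2, -8/3], [-1/3, 1, -4/3]].
M = KS⁻¹ = [[-15, -12, 9]] · [[0, -1, 1], [-2/3, 5/2, -8/3], [-1/3, 1, -4/3]] = [[5, -6, 5]].

M = [[5, -6, 5]]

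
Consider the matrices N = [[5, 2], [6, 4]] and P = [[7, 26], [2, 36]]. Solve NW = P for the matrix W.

W = [[3, 4], [-4, 3]]

Since N multiplies W on the left, W = N⁻¹P.
det N = 8, so N⁻¹ = [[1/2, -1/4], [-3/4, 5/8]].
W = N⁻¹P = [[1/2, -1/4], [-3/4, 5/8]] · [[7, 26], [2, 36]] = [[3, 4], [-4, 3]].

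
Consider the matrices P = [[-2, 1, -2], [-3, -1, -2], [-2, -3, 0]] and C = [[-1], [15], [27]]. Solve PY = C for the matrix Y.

Y = [[-6], [-5], [4]]

P is on the left of Y, so left-multiply by P⁻¹: Y = P⁻¹C.
P has determinant 2; P⁻¹ = [[-3, 3, -2], [2, -2, 1], [7/2, -4, 5/2]].
Y = P⁻¹C = [[-3, 3, -2], [2, -2, 1], [7/2, -4, 5/2]] · [[-1], [15], [27]] = [[-6], [-5], [4]].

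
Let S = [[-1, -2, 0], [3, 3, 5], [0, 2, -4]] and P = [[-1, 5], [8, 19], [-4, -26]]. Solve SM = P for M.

Left-multiplying both sides by S⁻¹ gives M = S⁻¹P.
S has determinant -2; S⁻¹ = [[11, 4, 5], [-6, -2, -5/2], [-3, -1, -3/2]].
M = S⁻¹P = [[11, 4, 5], [-6, -2, -5/2], [-3, -1, -3/2]] · [[-1, 5], [8, 19], [-4, -26]] = [[1, 1], [0, -3], [1, 5]].

M = [[1, 1], [0, -3], [1, 5]]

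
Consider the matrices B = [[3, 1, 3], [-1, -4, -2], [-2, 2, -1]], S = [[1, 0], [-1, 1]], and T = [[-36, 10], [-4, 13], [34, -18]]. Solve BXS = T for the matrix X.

X = [[-5, 3], [1, -5], [-4, 2]]

Isolating X: multiply by B⁻¹ from the left and S⁻¹ from the right, so X = B⁻¹TS⁻¹.
det B = -3, so B⁻¹ = [[-8/3, -7/3, -10/3], [-1, -1, -1], [10/3, 8/3, 11/3]].
det S = 1, so S⁻¹ = [[1, 0], [1, 1]].
B⁻¹T = [[-8, 3], [6, -5], [-6, 2]].
X = (B⁻¹T)S⁻¹ = [[-5, 3], [1, -5], [-4, 2]].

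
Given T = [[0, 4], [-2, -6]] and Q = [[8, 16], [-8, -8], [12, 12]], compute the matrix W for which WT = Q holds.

T is on the right of W, so right-multiply by T⁻¹: W = QT⁻¹.
det T = 8; the adjugate gives T⁻¹ = [[-3/4, -1/2], [1/4, 0]].
W = QT⁻¹ = [[8, 16], [-8, -8], [12, 12]] · [[-3/4, -1/2], [1/4, 0]] = [[-2, -4], [4, 4], [-6, -6]].

W = [[-2, -4], [4, 4], [-6, -6]]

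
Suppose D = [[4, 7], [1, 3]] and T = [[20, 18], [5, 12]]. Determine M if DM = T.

M = [[5, -6], [0, 6]]

Since D multiplies M on the left, M = D⁻¹T.
D has determinant 5; D⁻¹ = [[3/5, -7/5], [-1/5, 4/5]].
M = D⁻¹T = [[3/5, -7/5], [-1/5, 4/5]] · [[20, 18], [5, 12]] = [[5, -6], [0, 6]].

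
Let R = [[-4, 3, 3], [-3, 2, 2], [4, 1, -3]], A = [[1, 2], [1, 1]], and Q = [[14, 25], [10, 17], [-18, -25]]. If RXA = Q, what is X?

X = [[1, -3], [1, -2], [4, -1]]

Isolating X: multiply by R⁻¹ from the left and A⁻¹ from the right, so X = R⁻¹QA⁻¹.
det R = -4, so R⁻¹ = [[2, -3, 0], [1/4, 0, 1/4], [11/4, -4, -1/4]].
A has determinant -1; A⁻¹ = [[-1, 2], [1, -1]].
R⁻¹Q = [[-2, -1], [-1, 0], [3, 7]].
X = (R⁻¹Q)A⁻¹ = [[1, -3], [1, -2], [4, -1]].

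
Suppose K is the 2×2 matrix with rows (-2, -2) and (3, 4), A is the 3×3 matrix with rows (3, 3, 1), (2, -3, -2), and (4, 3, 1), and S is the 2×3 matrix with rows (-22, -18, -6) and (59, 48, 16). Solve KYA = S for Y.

Y = [[-1, 0, -3], [2, 0, 5]]

Isolating Y: multiply by K⁻¹ from the left and A⁻¹ from the right, so Y = K⁻¹SA⁻¹.
K has determinant -2; K⁻¹ = [[-2, -1], [3/2, 1]].
A has determinant -3; A⁻¹ = [[-1, 0, 1], [10/3, 1/3, -8/3], [-6, -1, 5]].
K⁻¹S = [[-15, -12, -4], [26, 21, 7]].
Y = (K⁻¹S)A⁻¹ = [[-1, 0, -3], [2, 0, 5]].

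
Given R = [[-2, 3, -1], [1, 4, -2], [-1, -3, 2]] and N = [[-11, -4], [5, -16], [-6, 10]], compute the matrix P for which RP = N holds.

R is on the left of P, so left-multiply by R⁻¹: P = R⁻¹N.
R has determinant -5; R⁻¹ = [[-2/5, 3/5, 2/5], [0, 1, 1], [-1/5, 9/5, 11/5]].
P = R⁻¹N = [[-2/5, 3/5, 2/5], [0, 1, 1], [-1/5, 9/5, 11/5]] · [[-11, -4], [5, -16], [-6, 10]] = [[5, -4], [-1, -6], [-2, -6]].

P = [[5, -4], [-1, -6], [-2, -6]]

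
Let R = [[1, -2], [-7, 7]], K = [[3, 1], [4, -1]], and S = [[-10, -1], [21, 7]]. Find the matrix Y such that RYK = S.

Isolating Y: multiply by R⁻¹ from the left and K⁻¹ from the right, so Y = R⁻¹SK⁻¹.
det R = -7, so R⁻¹ = [[-1, -2/7], [-1, -1/7]].
det K = -7, so K⁻¹ = [[1/7, 1/7], [4/7, -3/7]].
R⁻¹S = [[4, -1], [7, 0]].
Y = (R⁻¹S)K⁻¹ = [[0, 1], [1, 1]].

Y = [[0, 1], [1, 1]]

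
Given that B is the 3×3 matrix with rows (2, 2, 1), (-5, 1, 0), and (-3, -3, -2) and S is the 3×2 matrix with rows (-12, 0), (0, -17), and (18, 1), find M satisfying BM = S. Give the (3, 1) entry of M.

0

Left-multiplying both sides by B⁻¹ gives M = B⁻¹S.
B has determinant -6; B⁻¹ = [[1/3, -1/6, 1/6], [5/3, 1/6, 5/6], [-3, 0, -2]].
M = B⁻¹S = [[1/3, -1/6, 1/6], [5/3, 1/6, 5/6], [-3, 0, -2]] · [[-12, 0], [0, -17], [18, 1]] = [[-1, 3], [-5, -2], [0, -2]].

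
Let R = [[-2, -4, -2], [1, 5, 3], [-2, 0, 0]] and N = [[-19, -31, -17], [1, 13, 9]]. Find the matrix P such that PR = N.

P = [[4, -3, 4], [3, 5, -1]]

Right-multiplying both sides by R⁻¹ gives P = NR⁻¹.
det R = 4, so R⁻¹ = [[0, 0, -1/2], [-3/2, -1, 1], [5/2, 2, -3/2]].
P = NR⁻¹ = [[-19, -31, -17], [1, 13, 9]] · [[0, 0, -1/2], [-3/2, -1, 1], [5/2, 2, -3/2]] = [[4, -3, 4], [3, 5, -1]].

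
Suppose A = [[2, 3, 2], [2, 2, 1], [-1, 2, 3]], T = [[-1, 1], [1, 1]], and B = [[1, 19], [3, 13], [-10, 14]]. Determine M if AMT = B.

M = A⁻¹BT⁻¹ (apply A⁻¹ on the left and T⁻¹ on the right).
det A = -1; the adjugate gives A⁻¹ = [[-4, 5, 1], [7, -8, -2], [-6, 7, 2]].
det T = -2, so T⁻¹ = [[-1/2, 1/2], [1/2, 1/2]].
A⁻¹B = [[1, 3], [3, 1], [-5, 5]].
M = (A⁻¹B)T⁻¹ = [[1, 2], [-1, 2], [5, 0]].

M = [[1, 2], [-1, 2], [5, 0]]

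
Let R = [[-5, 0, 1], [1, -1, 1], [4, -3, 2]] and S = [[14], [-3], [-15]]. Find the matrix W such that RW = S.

Since R multiplies W on the left, W = R⁻¹S.
det R = -4, so R⁻¹ = [[-1/4, 3/4, -1/4], [-1/2, 7/2, -3/2], [-1/4, 15/4, -5/4]].
W = R⁻¹S = [[-1/4, 3/4, -1/4], [-1/2, 7/2, -3/2], [-1/4, 15/4, -5/4]] · [[14], [-3], [-15]] = [[-2], [5], [4]].

W = [[-2], [5], [4]]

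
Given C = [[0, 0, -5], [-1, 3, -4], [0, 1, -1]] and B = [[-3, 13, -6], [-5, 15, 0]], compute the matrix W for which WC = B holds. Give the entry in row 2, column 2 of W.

C is on the right of W, so right-multiply by C⁻¹: W = BC⁻¹.
det C = 5; the adjugate gives C⁻¹ = [[1/5, -1, 3], [-1/5, 0, 1], [-1/5, 0, 0]].
W = BC⁻¹ = [[-3, 13, -6], [-5, 15, 0]] · [[1/5, -1, 3], [-1/5, 0, 1], [-1/5, 0, 0]] = [[-2, 3, 4], [-4, 5, 0]].

5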